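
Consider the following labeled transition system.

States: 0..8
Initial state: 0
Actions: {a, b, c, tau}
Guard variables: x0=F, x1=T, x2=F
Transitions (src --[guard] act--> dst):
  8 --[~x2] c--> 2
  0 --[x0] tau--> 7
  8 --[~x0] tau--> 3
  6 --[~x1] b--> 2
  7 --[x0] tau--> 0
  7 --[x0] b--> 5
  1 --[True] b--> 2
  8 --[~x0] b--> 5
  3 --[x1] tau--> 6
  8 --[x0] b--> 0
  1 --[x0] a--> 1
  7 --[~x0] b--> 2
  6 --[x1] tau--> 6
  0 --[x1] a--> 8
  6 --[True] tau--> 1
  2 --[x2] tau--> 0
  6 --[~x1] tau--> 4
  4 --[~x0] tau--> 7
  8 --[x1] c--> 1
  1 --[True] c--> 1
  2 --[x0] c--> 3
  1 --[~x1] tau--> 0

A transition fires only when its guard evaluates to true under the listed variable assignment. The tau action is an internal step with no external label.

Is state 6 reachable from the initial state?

Answer: REACHABLE

Trace:
After dropping false guards: 12 live edges.
depth 0: {0}
depth 1: {8}  now seen {0,8}
depth 2: {1,2,3,5}  now seen {0,1,2,3,5,8}
depth 3: {6}  now seen {0,1,2,3,5,6,8}
R = {0,1,2,3,5,6,8}
witness 6: a·tau·tau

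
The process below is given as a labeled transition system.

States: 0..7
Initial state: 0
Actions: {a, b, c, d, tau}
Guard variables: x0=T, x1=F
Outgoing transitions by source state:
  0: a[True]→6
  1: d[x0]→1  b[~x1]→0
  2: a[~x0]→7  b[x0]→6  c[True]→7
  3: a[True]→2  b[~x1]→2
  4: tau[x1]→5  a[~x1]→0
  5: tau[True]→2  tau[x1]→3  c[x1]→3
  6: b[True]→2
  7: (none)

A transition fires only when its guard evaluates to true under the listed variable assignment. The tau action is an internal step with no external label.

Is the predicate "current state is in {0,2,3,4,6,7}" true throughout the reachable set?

Allowed set {0,2,3,4,6,7}
Reachable = {0,2,6,7}
  0: ok
  2: ok
  6: ok
  7: ok

Answer: INVARIANT HOLDS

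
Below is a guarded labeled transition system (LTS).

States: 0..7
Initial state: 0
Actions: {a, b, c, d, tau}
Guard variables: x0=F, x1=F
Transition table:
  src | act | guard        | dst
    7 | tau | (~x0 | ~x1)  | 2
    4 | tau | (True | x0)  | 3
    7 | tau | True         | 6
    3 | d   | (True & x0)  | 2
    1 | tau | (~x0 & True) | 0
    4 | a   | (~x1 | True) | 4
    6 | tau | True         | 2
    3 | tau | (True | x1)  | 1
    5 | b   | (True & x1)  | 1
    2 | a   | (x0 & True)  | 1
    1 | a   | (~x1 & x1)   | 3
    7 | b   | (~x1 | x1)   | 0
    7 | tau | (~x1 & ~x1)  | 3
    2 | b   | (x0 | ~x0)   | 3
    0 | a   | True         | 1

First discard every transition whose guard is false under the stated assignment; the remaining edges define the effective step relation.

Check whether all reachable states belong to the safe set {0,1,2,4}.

Answer: INVARIANT HOLDS

Trace:
Allowed set {0,1,2,4}
R = {0,1}
  0: ok
  1: ok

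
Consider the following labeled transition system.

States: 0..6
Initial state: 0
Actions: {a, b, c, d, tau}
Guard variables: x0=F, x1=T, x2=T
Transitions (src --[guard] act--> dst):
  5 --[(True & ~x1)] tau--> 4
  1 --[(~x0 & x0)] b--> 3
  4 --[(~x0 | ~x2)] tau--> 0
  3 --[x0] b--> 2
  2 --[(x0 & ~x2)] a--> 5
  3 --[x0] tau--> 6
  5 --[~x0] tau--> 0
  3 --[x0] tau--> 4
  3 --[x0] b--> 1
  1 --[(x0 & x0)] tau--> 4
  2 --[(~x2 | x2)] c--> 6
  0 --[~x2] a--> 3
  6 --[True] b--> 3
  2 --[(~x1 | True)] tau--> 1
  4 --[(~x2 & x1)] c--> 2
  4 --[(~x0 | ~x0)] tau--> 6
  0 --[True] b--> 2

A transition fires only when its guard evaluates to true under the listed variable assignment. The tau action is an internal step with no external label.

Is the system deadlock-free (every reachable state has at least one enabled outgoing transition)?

Reach set: {0,1,2,3,6}
  0: b→2  [deg 1]
  1: ∅  [STUCK]
  2: c→6  tau→1  [deg 2]
  3: ∅  [STUCK]
  6: b→3  [deg 1]
Path to 1: b·tau

Answer: DEADLOCK at state 1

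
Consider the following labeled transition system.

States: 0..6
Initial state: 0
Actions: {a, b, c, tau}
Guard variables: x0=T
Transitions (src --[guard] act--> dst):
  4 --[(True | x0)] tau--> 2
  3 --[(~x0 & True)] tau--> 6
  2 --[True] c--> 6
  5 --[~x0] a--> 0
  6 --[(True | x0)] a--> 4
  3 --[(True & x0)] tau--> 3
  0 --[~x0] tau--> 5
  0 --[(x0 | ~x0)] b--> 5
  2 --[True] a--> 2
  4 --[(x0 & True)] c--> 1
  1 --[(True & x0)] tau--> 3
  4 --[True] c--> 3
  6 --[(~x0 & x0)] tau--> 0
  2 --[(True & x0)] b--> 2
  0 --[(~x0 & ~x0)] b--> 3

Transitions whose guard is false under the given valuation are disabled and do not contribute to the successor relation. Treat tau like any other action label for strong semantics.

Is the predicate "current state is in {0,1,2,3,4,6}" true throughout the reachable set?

Answer: INVARIANT VIOLATED at state 5

Trace:
Inv-set: {0,1,2,3,4,6}
Reach set: {0,5}
  0: ✓
  5: outside
reach 5 via b — violates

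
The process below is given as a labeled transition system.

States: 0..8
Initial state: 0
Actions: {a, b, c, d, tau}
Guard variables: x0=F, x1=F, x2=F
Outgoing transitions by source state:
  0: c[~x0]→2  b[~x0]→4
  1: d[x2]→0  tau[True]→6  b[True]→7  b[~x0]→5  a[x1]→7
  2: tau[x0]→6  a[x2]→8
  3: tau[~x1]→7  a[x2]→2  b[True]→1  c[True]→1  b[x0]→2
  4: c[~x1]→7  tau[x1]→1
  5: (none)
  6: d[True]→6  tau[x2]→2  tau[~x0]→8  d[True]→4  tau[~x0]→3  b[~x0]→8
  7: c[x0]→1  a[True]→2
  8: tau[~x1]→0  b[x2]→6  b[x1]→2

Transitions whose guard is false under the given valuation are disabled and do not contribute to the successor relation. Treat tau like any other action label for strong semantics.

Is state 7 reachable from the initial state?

After dropping false guards: 16 live edges.
depth 0: {0}
depth 1: {2,4}  now seen {0,2,4}
depth 2: {7}  now seen {0,2,4,7}
Reach set: {0,2,4,7}
witness 7: b·c

Answer: REACHABLE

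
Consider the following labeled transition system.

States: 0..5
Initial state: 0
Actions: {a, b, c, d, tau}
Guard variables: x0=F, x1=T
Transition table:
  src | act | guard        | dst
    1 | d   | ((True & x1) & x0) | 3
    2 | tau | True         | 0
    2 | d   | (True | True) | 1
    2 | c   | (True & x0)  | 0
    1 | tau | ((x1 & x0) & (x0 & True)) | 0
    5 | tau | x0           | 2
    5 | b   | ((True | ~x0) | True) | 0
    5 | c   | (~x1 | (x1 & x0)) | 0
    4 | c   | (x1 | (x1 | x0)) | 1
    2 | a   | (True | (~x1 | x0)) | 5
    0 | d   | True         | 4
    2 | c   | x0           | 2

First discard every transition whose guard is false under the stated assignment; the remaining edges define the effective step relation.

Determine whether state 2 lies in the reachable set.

Answer: UNREACHABLE

Working:
6 transition(s) survive guard evaluation.
Layer 0: {0}
Layer 1: {4}  now seen {0,4}
Layer 2: {1}  now seen {0,1,4}
Reach set: {0,1,4}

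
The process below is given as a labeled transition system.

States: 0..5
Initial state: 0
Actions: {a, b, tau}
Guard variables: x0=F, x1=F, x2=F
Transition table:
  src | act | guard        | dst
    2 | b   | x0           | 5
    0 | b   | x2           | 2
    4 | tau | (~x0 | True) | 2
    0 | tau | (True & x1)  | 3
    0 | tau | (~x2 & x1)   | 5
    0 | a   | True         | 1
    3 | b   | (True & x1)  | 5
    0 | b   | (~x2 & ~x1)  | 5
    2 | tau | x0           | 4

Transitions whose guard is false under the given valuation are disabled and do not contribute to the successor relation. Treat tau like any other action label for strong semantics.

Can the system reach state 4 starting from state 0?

3 transition(s) survive guard evaluation.
Layer 0: {0}
Layer 1: {1,5}  now seen {0,1,5}
Reach set: {0,1,5}

Answer: UNREACHABLE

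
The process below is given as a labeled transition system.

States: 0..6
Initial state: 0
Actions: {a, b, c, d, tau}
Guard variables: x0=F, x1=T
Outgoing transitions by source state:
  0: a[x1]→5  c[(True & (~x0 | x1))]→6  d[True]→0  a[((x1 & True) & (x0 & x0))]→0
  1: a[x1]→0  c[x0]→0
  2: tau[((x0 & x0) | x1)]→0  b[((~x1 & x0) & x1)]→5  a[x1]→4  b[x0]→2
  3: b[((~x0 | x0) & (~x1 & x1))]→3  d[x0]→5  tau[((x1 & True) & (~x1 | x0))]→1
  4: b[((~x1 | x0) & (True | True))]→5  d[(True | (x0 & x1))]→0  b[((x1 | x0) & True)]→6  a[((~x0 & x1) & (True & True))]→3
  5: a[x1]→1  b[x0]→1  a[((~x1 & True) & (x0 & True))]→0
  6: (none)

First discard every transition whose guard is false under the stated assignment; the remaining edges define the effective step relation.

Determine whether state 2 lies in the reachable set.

Guard filter leaves 10 enabled edge(s).
L0 = {0}
L1 = {5,6}  total {0,5,6}
L2 = {1}  total {0,1,5,6}
R = {0,1,5,6}

Answer: UNREACHABLE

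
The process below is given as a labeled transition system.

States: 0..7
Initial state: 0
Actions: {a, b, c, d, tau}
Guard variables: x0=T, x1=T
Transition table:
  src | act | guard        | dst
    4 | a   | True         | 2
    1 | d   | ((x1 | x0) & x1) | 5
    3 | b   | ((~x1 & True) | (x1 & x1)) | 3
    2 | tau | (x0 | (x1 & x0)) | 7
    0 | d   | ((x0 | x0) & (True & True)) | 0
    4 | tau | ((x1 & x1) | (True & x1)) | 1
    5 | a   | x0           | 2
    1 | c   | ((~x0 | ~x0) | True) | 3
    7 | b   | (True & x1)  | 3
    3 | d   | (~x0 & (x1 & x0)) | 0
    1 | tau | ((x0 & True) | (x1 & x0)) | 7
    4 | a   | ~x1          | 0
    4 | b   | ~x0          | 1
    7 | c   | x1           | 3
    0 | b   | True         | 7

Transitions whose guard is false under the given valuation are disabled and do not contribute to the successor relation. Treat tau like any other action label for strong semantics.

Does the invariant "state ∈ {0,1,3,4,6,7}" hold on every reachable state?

Answer: INVARIANT HOLDS

Trace:
Safe = {0,1,3,4,6,7}
R = {0,3,7}
  0: safe
  3: safe
  7: safe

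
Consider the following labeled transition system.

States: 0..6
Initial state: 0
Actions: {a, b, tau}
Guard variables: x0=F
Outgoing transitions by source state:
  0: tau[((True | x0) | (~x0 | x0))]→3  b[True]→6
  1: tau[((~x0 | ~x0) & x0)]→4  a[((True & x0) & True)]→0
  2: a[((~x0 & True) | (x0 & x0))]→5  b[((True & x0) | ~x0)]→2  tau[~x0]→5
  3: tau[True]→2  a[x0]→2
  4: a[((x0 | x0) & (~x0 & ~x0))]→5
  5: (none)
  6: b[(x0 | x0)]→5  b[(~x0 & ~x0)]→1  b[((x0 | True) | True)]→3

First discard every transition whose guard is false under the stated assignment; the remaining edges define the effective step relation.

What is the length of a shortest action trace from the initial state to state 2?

BFS to 2:
  depth 0: {0}
  depth 1: {3,6}
  depth 2: {1,2}
first hit 2 at d=2 via tau·tau

Answer: 2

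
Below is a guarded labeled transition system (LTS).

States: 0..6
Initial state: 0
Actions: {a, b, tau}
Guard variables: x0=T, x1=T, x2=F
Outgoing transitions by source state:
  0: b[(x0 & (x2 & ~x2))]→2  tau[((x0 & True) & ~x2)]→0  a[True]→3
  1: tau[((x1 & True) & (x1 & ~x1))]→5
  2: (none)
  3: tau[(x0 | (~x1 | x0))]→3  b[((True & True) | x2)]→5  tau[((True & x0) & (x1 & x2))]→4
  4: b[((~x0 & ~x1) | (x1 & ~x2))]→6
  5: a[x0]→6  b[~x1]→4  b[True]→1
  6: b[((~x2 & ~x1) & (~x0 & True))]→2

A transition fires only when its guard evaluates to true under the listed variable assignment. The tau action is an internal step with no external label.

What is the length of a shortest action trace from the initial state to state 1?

Layered search for 1:
  Layer 0: {0}
  Layer 1: {3}
  Layer 2: {5}
  Layer 3: {1,6}
1 enters at depth 3; path a·b·b

Answer: 3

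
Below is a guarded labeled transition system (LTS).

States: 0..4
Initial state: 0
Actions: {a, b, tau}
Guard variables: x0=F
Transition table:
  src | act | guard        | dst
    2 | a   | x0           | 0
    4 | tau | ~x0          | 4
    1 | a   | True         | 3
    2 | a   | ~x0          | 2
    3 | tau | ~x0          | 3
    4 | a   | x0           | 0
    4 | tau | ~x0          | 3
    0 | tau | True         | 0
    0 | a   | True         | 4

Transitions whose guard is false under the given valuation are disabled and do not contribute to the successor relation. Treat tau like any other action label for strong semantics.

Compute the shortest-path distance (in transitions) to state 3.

Layered search for 3:
  L0 = {0}
  L1 = {4}
  L2 = {3}
3 enters at depth 2; path a·tau

Answer: 2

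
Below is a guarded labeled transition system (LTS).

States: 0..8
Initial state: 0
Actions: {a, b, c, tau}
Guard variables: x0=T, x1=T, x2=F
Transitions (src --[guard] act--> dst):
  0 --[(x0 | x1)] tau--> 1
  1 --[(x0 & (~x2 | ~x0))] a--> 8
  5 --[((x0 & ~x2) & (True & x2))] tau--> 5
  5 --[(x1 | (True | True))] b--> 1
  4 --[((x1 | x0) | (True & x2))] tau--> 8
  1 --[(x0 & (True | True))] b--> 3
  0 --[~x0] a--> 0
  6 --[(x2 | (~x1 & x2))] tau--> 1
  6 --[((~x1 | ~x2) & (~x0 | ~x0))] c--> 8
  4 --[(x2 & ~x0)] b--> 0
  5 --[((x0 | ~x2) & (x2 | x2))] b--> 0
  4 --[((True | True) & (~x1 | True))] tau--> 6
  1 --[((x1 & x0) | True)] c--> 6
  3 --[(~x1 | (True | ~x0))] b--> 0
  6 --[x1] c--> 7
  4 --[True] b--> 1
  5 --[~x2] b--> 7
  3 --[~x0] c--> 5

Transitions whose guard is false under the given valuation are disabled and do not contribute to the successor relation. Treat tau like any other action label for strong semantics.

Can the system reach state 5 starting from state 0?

After dropping false guards: 11 live edges.
L0 = {0}
L1 = {1}  now seen {0,1}
L2 = {3,6,8}  now seen {0,1,3,6,8}
L3 = {7}  now seen {0,1,3,6,7,8}
R = {0,1,3,6,7,8}

Answer: UNREACHABLE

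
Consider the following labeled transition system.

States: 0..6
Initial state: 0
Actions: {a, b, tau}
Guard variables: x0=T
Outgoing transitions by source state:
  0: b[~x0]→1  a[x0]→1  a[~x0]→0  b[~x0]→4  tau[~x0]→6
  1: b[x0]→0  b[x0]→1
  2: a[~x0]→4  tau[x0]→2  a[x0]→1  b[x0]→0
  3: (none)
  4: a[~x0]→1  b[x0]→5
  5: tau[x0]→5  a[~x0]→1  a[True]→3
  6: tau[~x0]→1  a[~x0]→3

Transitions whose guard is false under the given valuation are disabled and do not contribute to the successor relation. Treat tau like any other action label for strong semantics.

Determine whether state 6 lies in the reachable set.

Guard filter leaves 9 enabled edge(s).
Layer 0: {0}
Layer 1: {1}  cumulative {0,1}
R = {0,1}

Answer: UNREACHABLE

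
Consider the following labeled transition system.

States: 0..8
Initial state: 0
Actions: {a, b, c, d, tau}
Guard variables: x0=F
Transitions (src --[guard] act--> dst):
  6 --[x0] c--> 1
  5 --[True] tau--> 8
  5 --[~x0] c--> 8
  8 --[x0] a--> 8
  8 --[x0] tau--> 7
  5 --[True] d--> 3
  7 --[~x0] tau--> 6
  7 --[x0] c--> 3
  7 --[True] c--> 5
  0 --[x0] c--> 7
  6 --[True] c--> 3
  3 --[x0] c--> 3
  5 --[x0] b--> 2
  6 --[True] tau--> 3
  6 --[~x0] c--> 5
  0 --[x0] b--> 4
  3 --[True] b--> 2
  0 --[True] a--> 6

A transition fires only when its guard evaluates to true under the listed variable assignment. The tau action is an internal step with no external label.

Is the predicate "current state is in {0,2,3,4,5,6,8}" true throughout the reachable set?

Answer: INVARIANT HOLDS

Working:
Allowed set {0,2,3,4,5,6,8}
Reach set: {0,2,3,5,6,8}
  0: ✓
  2: ✓
  3: ✓
  5: ✓
  6: ✓
  8: ✓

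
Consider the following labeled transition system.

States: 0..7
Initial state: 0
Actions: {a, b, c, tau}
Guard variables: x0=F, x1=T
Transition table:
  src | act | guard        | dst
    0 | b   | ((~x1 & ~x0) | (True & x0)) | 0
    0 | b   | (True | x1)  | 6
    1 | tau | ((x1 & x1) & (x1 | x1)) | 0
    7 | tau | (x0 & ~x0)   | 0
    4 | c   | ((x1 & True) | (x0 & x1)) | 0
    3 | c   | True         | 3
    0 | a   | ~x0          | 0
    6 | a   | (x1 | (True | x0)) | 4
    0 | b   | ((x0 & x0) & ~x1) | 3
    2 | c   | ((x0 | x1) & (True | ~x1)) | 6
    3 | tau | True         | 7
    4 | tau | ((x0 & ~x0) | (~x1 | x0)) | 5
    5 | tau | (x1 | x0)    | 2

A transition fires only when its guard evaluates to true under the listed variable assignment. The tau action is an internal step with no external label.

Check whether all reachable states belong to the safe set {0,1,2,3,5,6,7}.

Answer: INVARIANT VIOLATED at state 4

Trace:
Safe = {0,1,2,3,5,6,7}
Reachable = {0,4,6}
  0: safe
  4: VIOLATES
  6: safe
counterexample path to 4: b·a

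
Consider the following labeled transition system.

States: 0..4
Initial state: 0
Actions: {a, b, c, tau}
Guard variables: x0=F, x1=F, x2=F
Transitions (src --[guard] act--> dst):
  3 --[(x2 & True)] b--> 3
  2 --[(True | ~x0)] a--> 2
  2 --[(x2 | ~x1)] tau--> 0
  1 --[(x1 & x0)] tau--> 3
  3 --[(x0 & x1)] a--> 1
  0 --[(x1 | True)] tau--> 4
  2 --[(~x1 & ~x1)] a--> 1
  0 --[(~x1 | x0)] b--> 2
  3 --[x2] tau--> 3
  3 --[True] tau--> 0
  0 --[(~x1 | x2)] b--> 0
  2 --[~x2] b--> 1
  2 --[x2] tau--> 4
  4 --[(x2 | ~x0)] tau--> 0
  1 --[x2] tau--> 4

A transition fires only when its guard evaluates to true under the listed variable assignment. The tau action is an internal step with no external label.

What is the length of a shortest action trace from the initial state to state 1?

Layered search for 1:
  L0 = {0}
  L1 = {2,4}
  L2 = {1}
depth(1)=2, e.g. b·a

Answer: 2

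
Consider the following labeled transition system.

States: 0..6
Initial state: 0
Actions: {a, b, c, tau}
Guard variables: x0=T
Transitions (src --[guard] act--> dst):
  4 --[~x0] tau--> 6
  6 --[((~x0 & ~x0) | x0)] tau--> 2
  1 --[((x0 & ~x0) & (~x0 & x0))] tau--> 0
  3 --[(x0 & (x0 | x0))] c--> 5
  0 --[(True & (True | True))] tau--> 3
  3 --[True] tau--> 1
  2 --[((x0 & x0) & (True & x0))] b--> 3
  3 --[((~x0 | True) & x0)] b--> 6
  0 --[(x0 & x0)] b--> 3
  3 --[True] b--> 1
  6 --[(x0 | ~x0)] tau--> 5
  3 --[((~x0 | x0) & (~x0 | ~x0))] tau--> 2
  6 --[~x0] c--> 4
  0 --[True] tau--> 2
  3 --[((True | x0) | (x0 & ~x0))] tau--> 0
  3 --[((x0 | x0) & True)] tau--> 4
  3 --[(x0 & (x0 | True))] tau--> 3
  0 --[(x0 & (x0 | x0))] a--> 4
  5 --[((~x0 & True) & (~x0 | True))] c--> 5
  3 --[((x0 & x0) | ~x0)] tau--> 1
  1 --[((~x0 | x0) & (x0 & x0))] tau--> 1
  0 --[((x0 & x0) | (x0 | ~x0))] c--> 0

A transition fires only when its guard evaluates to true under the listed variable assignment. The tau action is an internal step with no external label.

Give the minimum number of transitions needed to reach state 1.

BFS to 1:
  Layer 0: {0}
  Layer 1: {2,3,4}
  Layer 2: {1,5,6}
1 enters at depth 2; path b·b

Answer: 2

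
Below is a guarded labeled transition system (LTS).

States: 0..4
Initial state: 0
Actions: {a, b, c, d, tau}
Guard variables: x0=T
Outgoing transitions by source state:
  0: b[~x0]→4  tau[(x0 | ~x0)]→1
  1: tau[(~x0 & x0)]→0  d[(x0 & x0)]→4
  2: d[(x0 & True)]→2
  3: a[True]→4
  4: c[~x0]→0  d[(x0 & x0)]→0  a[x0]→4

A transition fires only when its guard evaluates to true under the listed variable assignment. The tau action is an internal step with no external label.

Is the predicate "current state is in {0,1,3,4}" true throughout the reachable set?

Answer: INVARIANT HOLDS

Working:
Inv-set: {0,1,3,4}
Reachable = {0,1,4}
  0: ok
  1: ok
  4: ok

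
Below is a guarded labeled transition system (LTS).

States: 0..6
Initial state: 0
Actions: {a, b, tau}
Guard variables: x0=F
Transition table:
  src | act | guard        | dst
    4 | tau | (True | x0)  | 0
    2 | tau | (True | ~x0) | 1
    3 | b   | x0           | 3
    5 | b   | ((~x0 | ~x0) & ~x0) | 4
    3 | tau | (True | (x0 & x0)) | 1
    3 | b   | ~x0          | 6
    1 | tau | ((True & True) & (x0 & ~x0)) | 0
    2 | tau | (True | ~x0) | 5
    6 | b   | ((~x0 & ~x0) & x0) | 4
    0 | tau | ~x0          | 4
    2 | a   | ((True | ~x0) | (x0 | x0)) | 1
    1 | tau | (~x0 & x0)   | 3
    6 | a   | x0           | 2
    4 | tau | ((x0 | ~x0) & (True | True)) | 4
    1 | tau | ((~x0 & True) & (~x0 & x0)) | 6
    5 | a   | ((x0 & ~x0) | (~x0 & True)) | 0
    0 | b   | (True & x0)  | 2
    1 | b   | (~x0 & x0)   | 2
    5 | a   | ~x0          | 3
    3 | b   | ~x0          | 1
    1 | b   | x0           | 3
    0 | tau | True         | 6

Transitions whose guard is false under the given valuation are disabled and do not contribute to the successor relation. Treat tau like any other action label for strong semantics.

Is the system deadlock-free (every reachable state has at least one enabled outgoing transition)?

Answer: DEADLOCK at state 6

Analysis:
Reachable = {0,4,6}
  0: tau→4  tau→6  [2 exit(s)]
  4: tau→0  tau→4  [2 exit(s)]
  6: ∅  [deadlock]
Path to 6: tau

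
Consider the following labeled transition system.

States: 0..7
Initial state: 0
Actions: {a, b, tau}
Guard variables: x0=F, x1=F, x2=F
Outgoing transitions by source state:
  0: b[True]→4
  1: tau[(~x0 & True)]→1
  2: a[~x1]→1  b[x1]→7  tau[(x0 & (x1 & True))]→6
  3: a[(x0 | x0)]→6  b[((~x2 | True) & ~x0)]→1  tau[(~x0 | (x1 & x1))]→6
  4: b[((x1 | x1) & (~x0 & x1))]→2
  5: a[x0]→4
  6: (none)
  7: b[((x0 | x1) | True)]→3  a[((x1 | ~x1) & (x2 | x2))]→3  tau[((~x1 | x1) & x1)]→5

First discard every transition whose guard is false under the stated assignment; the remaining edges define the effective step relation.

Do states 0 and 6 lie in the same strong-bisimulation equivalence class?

Compute ~ classes (split until stable):
  round 0: {{0,1,2,3,4,5,6,7}}
  round 1: {{0,7},{1},{2},{3},{4,5,6}}
  round 2: {{0},{1},{2},{3},{4,5,6},{7}}
6 equivalence class(es) (converged in 3)
class of 0: {0}; class of 6: {4,5,6}

Answer: NOT BISIMILAR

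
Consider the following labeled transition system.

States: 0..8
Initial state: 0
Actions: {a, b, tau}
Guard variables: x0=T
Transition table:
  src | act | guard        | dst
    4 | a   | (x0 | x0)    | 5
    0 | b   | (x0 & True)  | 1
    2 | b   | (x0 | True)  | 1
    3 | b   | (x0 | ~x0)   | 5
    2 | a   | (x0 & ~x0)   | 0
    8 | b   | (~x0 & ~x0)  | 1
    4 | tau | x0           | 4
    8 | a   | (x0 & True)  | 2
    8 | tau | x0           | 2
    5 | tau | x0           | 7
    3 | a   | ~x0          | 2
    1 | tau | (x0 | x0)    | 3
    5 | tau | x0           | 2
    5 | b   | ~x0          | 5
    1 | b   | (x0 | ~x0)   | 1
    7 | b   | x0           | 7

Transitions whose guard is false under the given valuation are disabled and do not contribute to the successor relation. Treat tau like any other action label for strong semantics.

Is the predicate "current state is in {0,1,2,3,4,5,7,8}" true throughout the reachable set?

Answer: INVARIANT HOLDS

Working:
Safe = {0,1,2,3,4,5,7,8}
R = {0,1,2,3,5,7}
  0: ✓
  1: ✓
  2: ✓
  3: ✓
  5: ✓
  7: ✓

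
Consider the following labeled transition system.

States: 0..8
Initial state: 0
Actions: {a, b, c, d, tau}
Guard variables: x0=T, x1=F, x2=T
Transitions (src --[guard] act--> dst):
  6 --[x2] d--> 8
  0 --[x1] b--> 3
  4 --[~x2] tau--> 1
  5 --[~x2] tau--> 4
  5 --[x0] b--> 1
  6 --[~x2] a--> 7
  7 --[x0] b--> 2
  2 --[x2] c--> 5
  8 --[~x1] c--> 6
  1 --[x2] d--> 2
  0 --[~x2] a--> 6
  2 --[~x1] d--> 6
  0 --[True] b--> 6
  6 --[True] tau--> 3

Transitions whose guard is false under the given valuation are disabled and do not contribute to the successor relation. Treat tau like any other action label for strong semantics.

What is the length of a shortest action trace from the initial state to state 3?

Answer: 2

Analysis:
BFS to 3:
  depth 0: {0}
  depth 1: {6}
  depth 2: {3,8}
depth(3)=2, e.g. b·tau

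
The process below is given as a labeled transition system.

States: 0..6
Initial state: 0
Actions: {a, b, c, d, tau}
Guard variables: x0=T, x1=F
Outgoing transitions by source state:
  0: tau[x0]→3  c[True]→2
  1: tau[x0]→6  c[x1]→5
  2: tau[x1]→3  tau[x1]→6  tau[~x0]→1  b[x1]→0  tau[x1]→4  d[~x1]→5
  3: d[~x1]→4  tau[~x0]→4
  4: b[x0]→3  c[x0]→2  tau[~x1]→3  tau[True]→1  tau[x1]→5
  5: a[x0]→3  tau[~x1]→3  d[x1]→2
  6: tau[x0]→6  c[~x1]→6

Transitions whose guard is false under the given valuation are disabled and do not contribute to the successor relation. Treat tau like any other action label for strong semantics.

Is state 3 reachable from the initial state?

Guard filter leaves 13 enabled edge(s).
depth 0: {0}
depth 1: {2,3}  total {0,2,3}
depth 2: {4,5}  total {0,2,3,4,5}
depth 3: {1}  total {0,1,2,3,4,5}
depth 4: {6}  total {0,1,2,3,4,5,6}
Reachable = {0,1,2,3,4,5,6}
trace reaching 3: tau

Answer: REACHABLE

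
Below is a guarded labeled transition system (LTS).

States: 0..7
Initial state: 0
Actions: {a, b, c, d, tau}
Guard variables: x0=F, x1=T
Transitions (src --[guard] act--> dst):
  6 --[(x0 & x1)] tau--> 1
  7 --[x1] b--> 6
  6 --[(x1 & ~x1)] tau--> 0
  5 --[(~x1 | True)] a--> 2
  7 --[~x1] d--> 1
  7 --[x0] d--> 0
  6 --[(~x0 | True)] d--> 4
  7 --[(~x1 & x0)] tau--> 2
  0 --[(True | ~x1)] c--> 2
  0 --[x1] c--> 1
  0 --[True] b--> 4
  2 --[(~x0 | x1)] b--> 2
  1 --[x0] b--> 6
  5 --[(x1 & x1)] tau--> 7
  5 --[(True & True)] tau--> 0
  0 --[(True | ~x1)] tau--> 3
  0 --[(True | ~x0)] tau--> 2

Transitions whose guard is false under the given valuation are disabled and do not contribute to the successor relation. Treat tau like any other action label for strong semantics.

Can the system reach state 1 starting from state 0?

Answer: REACHABLE

Analysis:
Guard filter leaves 11 enabled edge(s).
depth 0: {0}
depth 1: {1,2,3,4}  cumulative {0,1,2,3,4}
Reach set: {0,1,2,3,4}
trace reaching 1: c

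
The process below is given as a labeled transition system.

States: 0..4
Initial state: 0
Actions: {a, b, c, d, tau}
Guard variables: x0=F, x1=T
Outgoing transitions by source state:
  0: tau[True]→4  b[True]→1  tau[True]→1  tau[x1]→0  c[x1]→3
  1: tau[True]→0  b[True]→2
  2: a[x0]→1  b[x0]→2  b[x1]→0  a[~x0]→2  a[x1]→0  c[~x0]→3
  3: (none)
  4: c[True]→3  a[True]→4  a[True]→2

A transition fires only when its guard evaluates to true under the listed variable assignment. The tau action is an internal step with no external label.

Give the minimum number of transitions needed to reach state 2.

Answer: 2

Trace:
BFS to 2:
  Layer 0: {0}
  Layer 1: {1,3,4}
  Layer 2: {2}
first hit 2 at d=2 via b·b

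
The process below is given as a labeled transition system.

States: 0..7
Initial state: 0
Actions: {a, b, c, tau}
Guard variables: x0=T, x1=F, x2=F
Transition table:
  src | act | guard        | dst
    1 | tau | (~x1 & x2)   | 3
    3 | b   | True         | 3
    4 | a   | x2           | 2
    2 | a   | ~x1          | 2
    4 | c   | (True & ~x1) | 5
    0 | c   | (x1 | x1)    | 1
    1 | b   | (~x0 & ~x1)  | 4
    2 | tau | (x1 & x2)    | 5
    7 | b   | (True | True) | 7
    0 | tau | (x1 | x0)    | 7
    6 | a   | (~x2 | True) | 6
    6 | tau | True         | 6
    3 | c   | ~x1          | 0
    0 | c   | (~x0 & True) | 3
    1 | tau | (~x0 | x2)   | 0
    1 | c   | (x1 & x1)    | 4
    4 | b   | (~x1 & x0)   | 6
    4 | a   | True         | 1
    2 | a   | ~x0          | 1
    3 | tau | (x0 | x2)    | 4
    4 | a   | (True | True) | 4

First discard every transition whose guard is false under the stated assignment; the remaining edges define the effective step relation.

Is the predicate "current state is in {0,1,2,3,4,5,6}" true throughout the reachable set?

Safe = {0,1,2,3,4,5,6}
Reachable = {0,7}
  0: safe
  7: ✗ unsafe
witness against invariant: tau → 7

Answer: INVARIANT VIOLATED at state 7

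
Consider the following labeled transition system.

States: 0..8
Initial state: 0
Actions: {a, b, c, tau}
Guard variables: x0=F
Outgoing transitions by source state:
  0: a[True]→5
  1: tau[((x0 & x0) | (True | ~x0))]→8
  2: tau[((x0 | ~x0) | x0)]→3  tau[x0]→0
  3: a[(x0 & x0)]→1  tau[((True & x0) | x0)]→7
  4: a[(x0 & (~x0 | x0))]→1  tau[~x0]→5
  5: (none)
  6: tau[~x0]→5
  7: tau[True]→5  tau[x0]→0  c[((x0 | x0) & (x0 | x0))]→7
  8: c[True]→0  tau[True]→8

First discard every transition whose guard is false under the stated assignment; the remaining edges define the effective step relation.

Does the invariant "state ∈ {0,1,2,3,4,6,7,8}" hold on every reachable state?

Answer: INVARIANT VIOLATED at state 5

Trace:
Inv-set: {0,1,2,3,4,6,7,8}
Reach set: {0,5}
  0: safe
  5: VIOLATES
witness against invariant: a → 5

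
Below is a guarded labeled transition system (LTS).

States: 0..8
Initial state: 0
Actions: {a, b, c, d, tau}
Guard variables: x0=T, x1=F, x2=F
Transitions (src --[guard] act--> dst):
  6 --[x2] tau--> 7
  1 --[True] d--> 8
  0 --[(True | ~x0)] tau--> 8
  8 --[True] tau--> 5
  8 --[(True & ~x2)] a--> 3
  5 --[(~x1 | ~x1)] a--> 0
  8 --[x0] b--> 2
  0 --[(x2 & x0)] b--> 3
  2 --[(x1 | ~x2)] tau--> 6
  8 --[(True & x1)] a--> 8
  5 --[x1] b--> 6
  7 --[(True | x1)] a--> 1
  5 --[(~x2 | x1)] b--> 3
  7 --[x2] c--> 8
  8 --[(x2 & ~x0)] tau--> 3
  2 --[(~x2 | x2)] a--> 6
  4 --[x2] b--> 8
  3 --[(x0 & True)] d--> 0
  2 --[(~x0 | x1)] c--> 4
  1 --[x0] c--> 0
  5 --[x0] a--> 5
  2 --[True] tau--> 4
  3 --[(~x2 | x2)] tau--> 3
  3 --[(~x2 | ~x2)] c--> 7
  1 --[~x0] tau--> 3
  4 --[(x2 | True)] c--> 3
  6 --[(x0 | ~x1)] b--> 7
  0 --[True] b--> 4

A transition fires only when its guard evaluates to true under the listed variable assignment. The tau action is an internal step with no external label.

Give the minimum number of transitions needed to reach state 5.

Answer: 2

Working:
Breadth-first toward 5:
  depth 0: {0}
  depth 1: {4,8}
  depth 2: {2,3,5}
depth(5)=2, e.g. tau·tau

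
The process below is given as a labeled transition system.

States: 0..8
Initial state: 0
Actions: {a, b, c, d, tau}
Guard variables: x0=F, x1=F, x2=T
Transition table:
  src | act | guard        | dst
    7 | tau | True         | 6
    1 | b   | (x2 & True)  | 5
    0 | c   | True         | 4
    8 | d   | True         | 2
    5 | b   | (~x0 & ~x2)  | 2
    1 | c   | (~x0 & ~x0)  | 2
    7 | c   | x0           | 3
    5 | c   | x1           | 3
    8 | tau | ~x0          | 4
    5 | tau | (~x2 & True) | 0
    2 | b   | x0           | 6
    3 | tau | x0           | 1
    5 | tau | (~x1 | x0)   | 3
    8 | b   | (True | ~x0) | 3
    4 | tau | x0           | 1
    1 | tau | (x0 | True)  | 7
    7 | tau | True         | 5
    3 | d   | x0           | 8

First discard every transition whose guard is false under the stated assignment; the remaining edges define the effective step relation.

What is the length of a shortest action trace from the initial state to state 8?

Answer: UNREACHABLE

Analysis:
Breadth-first toward 8:
  Layer 0: {0}
  Layer 1: {4}
8 never appears.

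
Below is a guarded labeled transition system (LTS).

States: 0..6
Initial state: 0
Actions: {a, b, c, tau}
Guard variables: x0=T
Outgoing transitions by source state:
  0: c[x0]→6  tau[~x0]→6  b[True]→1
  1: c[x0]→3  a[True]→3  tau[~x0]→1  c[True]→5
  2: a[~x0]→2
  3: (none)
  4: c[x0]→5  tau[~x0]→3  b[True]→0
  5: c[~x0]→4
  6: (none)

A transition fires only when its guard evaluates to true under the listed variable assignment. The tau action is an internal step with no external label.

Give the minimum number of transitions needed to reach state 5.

Breadth-first toward 5:
  L0 = {0}
  L1 = {1,6}
  L2 = {3,5}
first hit 5 at d=2 via b·c

Answer: 2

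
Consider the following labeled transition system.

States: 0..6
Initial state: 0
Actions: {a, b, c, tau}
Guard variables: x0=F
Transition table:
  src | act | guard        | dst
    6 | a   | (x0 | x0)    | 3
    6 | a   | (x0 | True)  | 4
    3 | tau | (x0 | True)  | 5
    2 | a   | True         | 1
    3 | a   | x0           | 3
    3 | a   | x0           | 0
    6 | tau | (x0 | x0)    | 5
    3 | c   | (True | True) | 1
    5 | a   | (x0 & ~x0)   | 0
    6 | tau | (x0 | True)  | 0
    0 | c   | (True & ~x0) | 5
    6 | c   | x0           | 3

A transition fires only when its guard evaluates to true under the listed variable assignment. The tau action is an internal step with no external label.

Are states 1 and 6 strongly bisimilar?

Answer: NOT BISIMILAR

Working:
Compute ~ classes (split until stable):
  P[0] = {{0,1,2,3,4,5,6}}
  P[1] = {{0},{1,4,5},{2},{3},{6}}
stable after 2 split(s): 5 block(s)
[1]={1,4,5}  [6]={6}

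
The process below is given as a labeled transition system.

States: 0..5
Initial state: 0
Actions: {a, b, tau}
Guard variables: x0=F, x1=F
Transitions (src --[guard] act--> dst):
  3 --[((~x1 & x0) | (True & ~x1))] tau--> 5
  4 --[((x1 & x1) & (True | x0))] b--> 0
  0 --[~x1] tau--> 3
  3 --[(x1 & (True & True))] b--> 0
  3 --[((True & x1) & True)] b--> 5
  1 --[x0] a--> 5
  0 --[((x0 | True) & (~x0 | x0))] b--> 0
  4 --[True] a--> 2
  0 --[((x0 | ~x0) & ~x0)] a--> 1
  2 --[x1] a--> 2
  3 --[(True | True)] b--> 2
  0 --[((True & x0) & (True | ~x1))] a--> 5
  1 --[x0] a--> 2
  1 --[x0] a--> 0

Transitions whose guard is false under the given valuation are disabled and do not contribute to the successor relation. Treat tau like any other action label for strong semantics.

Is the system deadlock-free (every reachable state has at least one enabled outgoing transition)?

R = {0,1,2,3,5}
  0: a→1  b→0  tau→3  [3 out]
  1: ∅  [STUCK]
  2: ∅  [STUCK]
  3: b→2  tau→5  [2 out]
  5: ∅  [STUCK]
Path to 1: a

Answer: DEADLOCK at state 1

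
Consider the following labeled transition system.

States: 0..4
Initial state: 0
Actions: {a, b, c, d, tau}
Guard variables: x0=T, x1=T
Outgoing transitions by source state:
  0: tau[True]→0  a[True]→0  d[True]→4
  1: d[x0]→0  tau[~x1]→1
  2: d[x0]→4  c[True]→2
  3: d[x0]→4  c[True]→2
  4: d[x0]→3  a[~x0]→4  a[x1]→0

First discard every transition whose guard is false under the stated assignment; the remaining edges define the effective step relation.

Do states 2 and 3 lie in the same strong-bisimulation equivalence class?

Compute ~ classes (split until stable):
  round 0: {{0,1,2,3,4}}
  round 1: {{0},{1},{2,3},{4}}
4 equivalence class(es) (converged in 2)
[2]={2,3}  [3]={2,3}

Answer: BISIMILAR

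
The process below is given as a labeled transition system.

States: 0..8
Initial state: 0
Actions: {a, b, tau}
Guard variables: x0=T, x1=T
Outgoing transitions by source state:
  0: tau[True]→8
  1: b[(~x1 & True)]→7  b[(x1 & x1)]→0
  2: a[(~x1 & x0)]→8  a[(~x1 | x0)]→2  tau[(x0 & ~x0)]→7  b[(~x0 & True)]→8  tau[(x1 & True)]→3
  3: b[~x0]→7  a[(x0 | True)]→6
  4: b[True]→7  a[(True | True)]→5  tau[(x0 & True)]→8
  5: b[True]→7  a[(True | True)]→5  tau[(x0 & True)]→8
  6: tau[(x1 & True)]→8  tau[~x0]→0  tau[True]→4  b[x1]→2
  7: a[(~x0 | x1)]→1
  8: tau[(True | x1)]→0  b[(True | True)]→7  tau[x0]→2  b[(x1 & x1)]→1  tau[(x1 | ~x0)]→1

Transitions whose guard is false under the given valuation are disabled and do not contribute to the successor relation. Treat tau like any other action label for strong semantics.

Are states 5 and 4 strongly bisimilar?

Compute ~ classes (split until stable):
  π0 = {{0,1,2,3,4,5,6,7,8}}
  π1 = {{0},{1},{2},{3,7},{4,5},{6,8}}
  π2 = {{0},{1},{2},{3},{4,5},{6},{7},{8}}
8 equivalence class(es) (converged in 3)
5∈{4,5}, 4∈{4,5}

Answer: BISIMILAR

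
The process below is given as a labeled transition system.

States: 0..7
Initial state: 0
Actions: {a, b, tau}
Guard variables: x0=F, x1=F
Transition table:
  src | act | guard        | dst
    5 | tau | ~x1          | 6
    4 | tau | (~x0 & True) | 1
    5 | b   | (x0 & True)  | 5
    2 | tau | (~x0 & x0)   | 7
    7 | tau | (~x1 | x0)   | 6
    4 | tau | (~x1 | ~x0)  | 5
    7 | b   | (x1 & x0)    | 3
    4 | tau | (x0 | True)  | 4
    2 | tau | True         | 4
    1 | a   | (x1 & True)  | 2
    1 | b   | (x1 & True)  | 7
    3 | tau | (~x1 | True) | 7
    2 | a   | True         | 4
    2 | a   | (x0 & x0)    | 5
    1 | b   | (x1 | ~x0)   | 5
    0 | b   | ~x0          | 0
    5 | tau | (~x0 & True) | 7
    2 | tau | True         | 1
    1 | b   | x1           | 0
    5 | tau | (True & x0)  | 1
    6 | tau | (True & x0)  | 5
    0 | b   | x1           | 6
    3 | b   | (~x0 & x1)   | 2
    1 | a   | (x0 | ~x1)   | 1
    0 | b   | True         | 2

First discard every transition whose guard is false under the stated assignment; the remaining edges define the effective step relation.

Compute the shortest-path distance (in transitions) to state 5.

Layered search for 5:
  L0 = {0}
  L1 = {2}
  L2 = {1,4}
  L3 = {5}
first hit 5 at d=3 via b·a·tau

Answer: 3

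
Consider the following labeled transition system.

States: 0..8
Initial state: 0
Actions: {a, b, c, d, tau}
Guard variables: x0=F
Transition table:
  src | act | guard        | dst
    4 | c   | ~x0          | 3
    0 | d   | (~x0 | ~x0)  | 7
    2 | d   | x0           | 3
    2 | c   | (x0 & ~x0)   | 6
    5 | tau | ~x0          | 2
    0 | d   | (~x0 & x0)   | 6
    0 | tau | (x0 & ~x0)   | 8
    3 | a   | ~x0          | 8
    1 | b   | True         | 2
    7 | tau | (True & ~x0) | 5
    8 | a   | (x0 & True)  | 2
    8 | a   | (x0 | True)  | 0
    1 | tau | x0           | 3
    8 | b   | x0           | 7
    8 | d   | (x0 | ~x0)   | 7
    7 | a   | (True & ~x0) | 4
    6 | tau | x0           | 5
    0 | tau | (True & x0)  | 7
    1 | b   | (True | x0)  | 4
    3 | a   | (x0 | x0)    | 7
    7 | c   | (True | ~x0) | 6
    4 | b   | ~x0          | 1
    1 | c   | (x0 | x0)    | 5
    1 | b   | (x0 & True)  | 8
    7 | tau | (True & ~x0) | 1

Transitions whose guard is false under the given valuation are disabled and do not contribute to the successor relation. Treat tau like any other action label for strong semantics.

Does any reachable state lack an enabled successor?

Answer: DEADLOCK at state 2

Trace:
Reachable = {0,1,2,3,4,5,6,7,8}
  0: d→7  [1 exit(s)]
  1: b→2  b→4  [2 exit(s)]
  2: ∅  [deadlock]
  3: a→8  [1 exit(s)]
  4: b→1  c→3  [2 exit(s)]
  5: tau→2  [1 exit(s)]
  6: ∅  [deadlock]
  7: a→4  c→6  tau→1  tau→5  [4 exit(s)]
  8: a→0  d→7  [2 exit(s)]
witness 2: d·tau·b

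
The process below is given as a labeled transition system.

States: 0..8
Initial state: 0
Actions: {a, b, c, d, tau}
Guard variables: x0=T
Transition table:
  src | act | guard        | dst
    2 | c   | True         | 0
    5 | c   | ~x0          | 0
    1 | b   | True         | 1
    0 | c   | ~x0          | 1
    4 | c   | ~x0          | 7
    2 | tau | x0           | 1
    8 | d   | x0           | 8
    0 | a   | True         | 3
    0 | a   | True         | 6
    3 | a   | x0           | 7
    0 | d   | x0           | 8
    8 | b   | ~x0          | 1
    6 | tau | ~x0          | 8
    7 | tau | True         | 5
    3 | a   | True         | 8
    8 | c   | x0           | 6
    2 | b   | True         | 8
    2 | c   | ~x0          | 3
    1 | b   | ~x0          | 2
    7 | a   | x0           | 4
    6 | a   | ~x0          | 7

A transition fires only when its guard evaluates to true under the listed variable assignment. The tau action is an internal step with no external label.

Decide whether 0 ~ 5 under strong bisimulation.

Refine partition for ~:
  π0 = {{0,1,2,3,4,5,6,7,8}}
  π1 = {{0},{1},{2},{3},{4,5,6},{7},{8}}
7 equivalence class(es) (converged in 2)
0∈{0}, 5∈{4,5,6}

Answer: NOT BISIMILAR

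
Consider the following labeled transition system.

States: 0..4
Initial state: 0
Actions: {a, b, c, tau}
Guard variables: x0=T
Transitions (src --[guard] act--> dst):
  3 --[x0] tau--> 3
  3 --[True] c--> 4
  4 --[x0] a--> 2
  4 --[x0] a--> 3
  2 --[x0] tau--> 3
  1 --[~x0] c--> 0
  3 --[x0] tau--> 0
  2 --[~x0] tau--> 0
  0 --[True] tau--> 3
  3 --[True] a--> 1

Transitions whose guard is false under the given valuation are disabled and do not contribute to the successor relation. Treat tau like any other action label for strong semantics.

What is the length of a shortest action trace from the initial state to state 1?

Answer: 2

Working:
Layered search for 1:
  Layer 0: {0}
  Layer 1: {3}
  Layer 2: {1,4}
depth(1)=2, e.g. tau·a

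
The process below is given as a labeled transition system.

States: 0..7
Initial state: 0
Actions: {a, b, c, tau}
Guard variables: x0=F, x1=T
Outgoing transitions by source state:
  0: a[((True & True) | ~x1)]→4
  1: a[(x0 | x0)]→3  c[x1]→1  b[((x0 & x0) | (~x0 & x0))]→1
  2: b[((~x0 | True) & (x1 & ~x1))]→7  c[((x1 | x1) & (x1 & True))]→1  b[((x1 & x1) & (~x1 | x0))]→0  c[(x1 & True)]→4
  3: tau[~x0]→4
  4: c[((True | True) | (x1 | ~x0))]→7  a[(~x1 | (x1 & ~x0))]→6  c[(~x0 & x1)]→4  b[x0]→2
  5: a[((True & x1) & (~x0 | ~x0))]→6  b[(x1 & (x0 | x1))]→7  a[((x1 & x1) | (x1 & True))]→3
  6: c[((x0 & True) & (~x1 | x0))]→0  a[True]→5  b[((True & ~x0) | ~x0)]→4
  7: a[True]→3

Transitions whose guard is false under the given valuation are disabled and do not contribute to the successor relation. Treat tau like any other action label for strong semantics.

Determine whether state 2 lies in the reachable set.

Guard filter leaves 14 enabled edge(s).
Layer 0: {0}
Layer 1: {4}  now seen {0,4}
Layer 2: {6,7}  now seen {0,4,6,7}
Layer 3: {3,5}  now seen {0,3,4,5,6,7}
Reach set: {0,3,4,5,6,7}

Answer: UNREACHABLE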